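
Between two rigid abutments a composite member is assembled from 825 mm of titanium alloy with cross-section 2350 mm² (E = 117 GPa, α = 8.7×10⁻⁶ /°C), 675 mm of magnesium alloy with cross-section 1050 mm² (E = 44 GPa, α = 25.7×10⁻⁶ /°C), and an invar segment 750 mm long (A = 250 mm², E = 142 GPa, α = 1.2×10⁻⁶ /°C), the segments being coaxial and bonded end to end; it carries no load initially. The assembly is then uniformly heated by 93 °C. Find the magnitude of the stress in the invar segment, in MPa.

With the walls removed the bar would change length by δ_free = Σ αᵢΔT Lᵢ = 8.7×10⁻⁶×93×825 + 25.7×10⁻⁶×93×675 + 1.2×10⁻⁶×93×750 = 2.365 mm.
The rigid supports impose zero overall length change; the single axial force P common to all segments must satisfy P Σ Lᵢ/(AᵢEᵢ) = δ_free.
The series flexibility is Σ Lᵢ/(AᵢEᵢ) = 825/(2350×117×10³) + 675/(1050×44×10³) + 750/(250×142×10³) = 3.874×10⁻⁵ mm/N.
P = 2.365 / 3.874×10⁻⁵ = 61040 N = 61.04 kN, compressive.
σ_{invar} = P / A = 61040 / 250 = 244.2 MPa.

σ ≈ 244 MPa (compressive)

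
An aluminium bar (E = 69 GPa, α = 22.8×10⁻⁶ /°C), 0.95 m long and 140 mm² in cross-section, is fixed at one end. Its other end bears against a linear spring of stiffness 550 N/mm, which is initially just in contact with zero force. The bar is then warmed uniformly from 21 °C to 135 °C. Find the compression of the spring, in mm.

If the spring were absent the bar would lengthen by αΔT L = 22.8×10⁻⁶ × 114 × 950 = 2.469 mm.
With a force P in the spring, the elastic change of the bar is PL/(AE) and that of the spring is P/k; compatibility requires their sum to equal δ_free.
P [ L/(AE) + 1/k ] = δ_free → P [ 950/(140×69×10³) + 1/(550) ] = 2.469.
P = 2.469 / 0.001917 = 1288 N.
Spring compression = P/k = 1288/(550) = 2.343 mm.

δ ≈ 2.34 mm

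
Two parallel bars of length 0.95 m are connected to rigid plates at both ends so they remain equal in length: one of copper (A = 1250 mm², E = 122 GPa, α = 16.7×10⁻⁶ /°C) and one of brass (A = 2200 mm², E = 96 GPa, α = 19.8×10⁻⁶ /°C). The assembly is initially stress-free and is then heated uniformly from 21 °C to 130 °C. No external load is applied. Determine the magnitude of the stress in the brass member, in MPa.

σ ≈ 13.6 MPa (compressive)

Both members must finish at the same length. With the larger α, the brass tends to over-expand; the plates restrain it, putting the brass in compression and the copper in tension. With no external load the two internal forces are equal and opposite, magnitude P.
Equating the net (thermal + elastic) strains gives |α₁ − α₂|·ΔT = P·[1/(A₁E₁) + 1/(A₂E₂)].
|α₁ − α₂|·ΔT = 3.1×10⁻⁶ × 109 = 0.0003379.
1/(A₁E₁) + 1/(A₂E₂) = 1/(1250×122×10³) + 1/(2200×96×10³) = 1.129×10⁻⁸ N⁻¹.
So P = 0.0003379 / 1.129×10⁻⁸ = 29.92 kN.
σ_{brass} = P/A₂ = 29920/2200 = 13.6 MPa, compressive.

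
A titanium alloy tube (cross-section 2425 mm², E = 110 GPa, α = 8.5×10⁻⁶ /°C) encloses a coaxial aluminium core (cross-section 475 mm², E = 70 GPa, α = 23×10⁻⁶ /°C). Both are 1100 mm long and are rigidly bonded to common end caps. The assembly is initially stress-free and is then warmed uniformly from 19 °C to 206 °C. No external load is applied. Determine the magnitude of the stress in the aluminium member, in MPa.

σ ≈ 169 MPa (compressive)

The aluminium has the larger α, so on heating it would change length more than the titanium alloy if both were free. The rigid plates force a common final length, so the aluminium is put into compression and the titanium alloy into tension, with equal and opposite forces P (no external load).
Setting the final lengths equal and cancelling L: (α₁ − α₂)ΔT = P/(A₁E₁) + P/(A₂E₂).
|α₁ − α₂|·ΔT = 14.5×10⁻⁶ × 187 = 0.002711.
1/(A₁E₁) + 1/(A₂E₂) = 1/(2425×110×10³) + 1/(475×70×10³) = 3.382×10⁻⁸ N⁻¹.
So P = 0.002711 / 3.382×10⁻⁸ = 80.16 kN.
σ_{aluminium} = P/A₂ = 80160/475 = 168.8 MPa, compressive.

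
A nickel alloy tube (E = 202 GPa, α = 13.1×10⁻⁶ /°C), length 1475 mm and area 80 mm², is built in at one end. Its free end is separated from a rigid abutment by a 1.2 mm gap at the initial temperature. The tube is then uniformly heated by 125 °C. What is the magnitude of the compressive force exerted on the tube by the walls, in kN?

P ≈ 13.3 kN

If the wall were absent the tube would grow by αΔT L = 13.1×10⁻⁶ × 125 × 1475 = 2.415 mm.
The gap closes (δ_free > 1.2 mm) and the wall then resists a further 2.415 − 1.2 = 1.215 mm of expansion.
Compatibility: PL/(AE) = 1.215 mm, so σ = P/A = E × (1.215/1475) = 166.4 MPa.
P = σA = 166.4 × 80 = 13.31 kN.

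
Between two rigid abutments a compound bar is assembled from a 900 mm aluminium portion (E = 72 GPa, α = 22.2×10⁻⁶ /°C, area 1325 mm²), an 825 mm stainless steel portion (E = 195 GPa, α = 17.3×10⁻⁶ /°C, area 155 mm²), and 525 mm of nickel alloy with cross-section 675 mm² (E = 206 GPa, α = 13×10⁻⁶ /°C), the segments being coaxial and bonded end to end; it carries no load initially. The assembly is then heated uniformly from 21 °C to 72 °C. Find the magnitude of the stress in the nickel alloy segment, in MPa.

With the walls removed the bar would change length by δ_free = Σ αᵢΔT Lᵢ = 22.2×10⁻⁶×51×900 + 17.3×10⁻⁶×51×825 + 13×10⁻⁶×51×525 = 2.095 mm.
Since the ends are fixed, an axial force P builds up, equal in every segment, with P · Σ Lᵢ/(AᵢEᵢ) = δ_free.
Σ Lᵢ/(AᵢEᵢ) = 900/(1325×72×10³) + 825/(155×195×10³) + 525/(675×206×10³) = 4.05×10⁻⁵ mm/N.
Hence P = δ_free / Σ(L/AE) = 2.095/4.05×10⁻⁵ = 51.72 kN (compressive).
σ_{nickel alloy} = P / A = 51720 / 675 = 76.62 MPa.

σ ≈ 76.6 MPa (compressive)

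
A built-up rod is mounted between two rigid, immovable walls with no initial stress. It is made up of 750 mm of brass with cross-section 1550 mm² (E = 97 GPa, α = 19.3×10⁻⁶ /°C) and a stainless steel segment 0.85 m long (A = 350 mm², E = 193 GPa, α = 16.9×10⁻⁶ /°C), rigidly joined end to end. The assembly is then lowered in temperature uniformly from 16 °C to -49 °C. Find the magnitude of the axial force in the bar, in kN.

P ≈ 107 kN (tensile)

If the supports were absent, the total length change would be Σ αᵢΔT Lᵢ = 19.3×10⁻⁶×65×750 + 16.9×10⁻⁶×65×850 = 1.875 mm.
Since the ends are fixed, an axial force P builds up, equal in every segment, with P · Σ Lᵢ/(AᵢEᵢ) = δ_free.
Σ Lᵢ/(AᵢEᵢ) = 750/(1550×97×10³) + 850/(350×193×10³) = 1.757×10⁻⁵ mm/N.
So P = 1.875 / 1.757×10⁻⁵ = 106.7 kN, tensile.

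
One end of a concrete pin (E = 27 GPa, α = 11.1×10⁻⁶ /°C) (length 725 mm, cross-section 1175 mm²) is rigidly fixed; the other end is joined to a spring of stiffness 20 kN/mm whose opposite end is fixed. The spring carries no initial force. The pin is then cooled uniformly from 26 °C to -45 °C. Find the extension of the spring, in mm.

δ ≈ 0.392 mm

If the spring were absent the pin would shorten by αΔT L = 11.1×10⁻⁶ × 71 × 725 = 0.5714 mm.
Let P be the tensile force in the spring. The pin extends elastically by PL/(AE) and the spring stretches by P/k; together these equal δ_free.
So P = δ_free / [L/(AE) + 1/k] = 0.5714 / [ 725/(1175×27×10³) + 1/(20×10³) ].
P = 0.5714 / 7.285×10⁻⁵ = 7843 N.
Spring extension = P/k = 7843/(20×10³) = 0.3921 mm.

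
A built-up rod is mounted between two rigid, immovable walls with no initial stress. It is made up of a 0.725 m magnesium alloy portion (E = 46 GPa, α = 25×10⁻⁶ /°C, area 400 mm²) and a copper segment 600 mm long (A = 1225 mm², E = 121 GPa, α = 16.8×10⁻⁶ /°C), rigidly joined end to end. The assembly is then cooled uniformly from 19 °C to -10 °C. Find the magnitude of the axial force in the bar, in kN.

With the walls removed the bar would change length by δ_free = Σ αᵢΔT Lᵢ = 25×10⁻⁶×29×725 + 16.8×10⁻⁶×29×600 = 0.8179 mm.
Since the ends are fixed, an axial force P builds up, equal in every segment, with P · Σ Lᵢ/(AᵢEᵢ) = δ_free.
The series flexibility is Σ Lᵢ/(AᵢEᵢ) = 725/(400×46×10³) + 600/(1225×121×10³) = 4.345×10⁻⁵ mm/N.
So P = 0.8179 / 4.345×10⁻⁵ = 18.82 kN, tensile.

P ≈ 18.8 kN (tensile)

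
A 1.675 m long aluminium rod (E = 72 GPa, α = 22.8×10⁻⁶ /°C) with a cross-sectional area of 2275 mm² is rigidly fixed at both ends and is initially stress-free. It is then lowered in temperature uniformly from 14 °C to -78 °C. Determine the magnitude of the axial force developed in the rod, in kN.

P ≈ 344 kN (tensile)

With zero net strain, σ = E·αΔT = 72 GPa × 22.8×10⁻⁶ × 92 = 151 MPa.
Then P = σA = 151 × 2275 mm² = 343.6 kN, tensile.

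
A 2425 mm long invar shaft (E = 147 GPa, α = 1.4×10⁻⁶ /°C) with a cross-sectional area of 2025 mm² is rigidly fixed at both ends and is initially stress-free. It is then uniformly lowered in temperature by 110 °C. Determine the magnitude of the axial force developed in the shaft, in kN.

P ≈ 45.8 kN (tensile)

Full restraint means ε = 0, so the stress is σ = EαΔT = 147×10³ × 1.4×10⁻⁶ × 110 = 22.64 MPa.
Then P = σA = 22.64 × 2025 mm² = 45.84 kN, tensile.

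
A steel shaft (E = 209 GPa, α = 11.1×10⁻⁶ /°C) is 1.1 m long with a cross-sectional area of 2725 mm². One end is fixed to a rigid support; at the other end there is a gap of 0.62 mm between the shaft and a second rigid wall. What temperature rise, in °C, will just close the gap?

The gap closes when αΔT L = 0.62 mm, since the shaft is still unstressed at that instant.
So ΔT = g/(αL) = 0.62/(11.1×10⁻⁶ × 1100) = 50.78 °C.

ΔT ≈ 50.8 °C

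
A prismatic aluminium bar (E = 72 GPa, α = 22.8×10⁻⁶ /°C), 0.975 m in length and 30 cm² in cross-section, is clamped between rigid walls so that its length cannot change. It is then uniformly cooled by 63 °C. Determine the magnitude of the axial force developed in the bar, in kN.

P ≈ 310 kN (tensile)

With zero net strain, σ = E·αΔT = 72 GPa × 22.8×10⁻⁶ × 63 = 103.4 MPa.
P = AEαΔT = 3000 × 72×10³ × 22.8×10⁻⁶ × 63 = 310.3 kN (tensile).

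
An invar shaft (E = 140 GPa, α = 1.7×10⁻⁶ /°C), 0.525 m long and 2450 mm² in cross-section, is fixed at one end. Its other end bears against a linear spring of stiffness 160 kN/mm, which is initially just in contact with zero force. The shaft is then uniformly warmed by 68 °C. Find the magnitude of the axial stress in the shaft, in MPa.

Free thermal expansion: δ_free = αΔT L = 1.7×10⁻⁶ × 68 × 525 = 0.06069 mm.
Let P be the compressive force at the spring. The shaft shortens elastically by PL/(AE) and the spring compresses by P/k; together these equal δ_free.
P [ L/(AE) + 1/k ] = δ_free → P [ 525/(2450×140×10³) + 1/(160×10³) ] = 0.06069.
P = 0.06069 / 7.781×10⁻⁶ = 7800 N.
σ = P/A = 7800/2450 = 3.184 MPa.

σ ≈ 3.18 MPa (compressive)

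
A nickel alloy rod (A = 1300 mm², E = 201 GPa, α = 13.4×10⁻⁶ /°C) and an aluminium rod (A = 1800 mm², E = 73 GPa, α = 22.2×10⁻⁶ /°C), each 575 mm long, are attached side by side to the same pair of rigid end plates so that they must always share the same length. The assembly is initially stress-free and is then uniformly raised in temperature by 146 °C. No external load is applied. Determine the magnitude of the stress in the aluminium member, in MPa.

σ ≈ 62.4 MPa (compressive)

Equilibrium of a rigid end plate with no external load gives equal and opposite internal forces ±P in the two members. Since α_{aluminium} > α_{nickel alloy}, heating drives the aluminium into compression and the nickel alloy into tension.
Setting the final lengths equal and cancelling L: (α₁ − α₂)ΔT = P/(A₁E₁) + P/(A₂E₂).
|α₁ − α₂|·ΔT = 8.8×10⁻⁶ × 146 = 0.001285.
1/(A₁E₁) + 1/(A₂E₂) = 1/(1300×201×10³) + 1/(1800×73×10³) = 1.144×10⁻⁸ N⁻¹.
P = 0.001285 / 1.144×10⁻⁸ = 112300 N = 112.3 kN.
σ_{aluminium} = P/A₂ = 112300/1800 = 62.41 MPa, compressive.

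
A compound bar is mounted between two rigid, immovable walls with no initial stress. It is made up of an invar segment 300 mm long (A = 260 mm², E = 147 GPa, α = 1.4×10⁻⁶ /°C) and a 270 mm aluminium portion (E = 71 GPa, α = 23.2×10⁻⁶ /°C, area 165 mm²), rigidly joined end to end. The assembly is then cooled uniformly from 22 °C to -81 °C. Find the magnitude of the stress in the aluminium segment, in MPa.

σ ≈ 135 MPa (tensile)

If the supports were absent, the total length change would be Σ αᵢΔT Lᵢ = 1.4×10⁻⁶×103×300 + 23.2×10⁻⁶×103×270 = 0.6885 mm.
The rigid supports impose zero overall length change; the single axial force P common to all segments must satisfy P Σ Lᵢ/(AᵢEᵢ) = δ_free.
The series flexibility is Σ Lᵢ/(AᵢEᵢ) = 300/(260×147×10³) + 270/(165×71×10³) = 3.09×10⁻⁵ mm/N.
So P = 0.6885 / 3.09×10⁻⁵ = 22.28 kN, tensile.
σ_{aluminium} = P / A = 22280 / 165 = 135 MPa.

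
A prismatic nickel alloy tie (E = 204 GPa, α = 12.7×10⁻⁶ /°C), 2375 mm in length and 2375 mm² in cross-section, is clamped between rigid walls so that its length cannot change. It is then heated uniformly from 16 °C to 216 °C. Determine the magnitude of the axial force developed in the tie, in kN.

The ends cannot move, so σ = EαΔT = 204×10³ × 12.7×10⁻⁶ × 200 = 518.2 MPa.
Axial force P = σA = 518.2 × 2375 = 1.231×10⁶ N = 1231 kN, compressive.

P ≈ 1230 kN (compressive)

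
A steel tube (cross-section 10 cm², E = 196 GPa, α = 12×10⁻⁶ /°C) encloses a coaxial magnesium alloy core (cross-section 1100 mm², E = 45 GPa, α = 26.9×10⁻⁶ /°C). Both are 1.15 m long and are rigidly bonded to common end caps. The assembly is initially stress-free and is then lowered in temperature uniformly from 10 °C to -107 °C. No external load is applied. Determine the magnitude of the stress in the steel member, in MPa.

Equilibrium of a rigid end plate with no external load gives equal and opposite internal forces ±P in the two members. Since α_{magnesium alloy} > α_{steel}, cooling drives the magnesium alloy into tension and the steel into compression.
Setting the final lengths equal and cancelling L: (α₁ − α₂)ΔT = P/(A₁E₁) + P/(A₂E₂).
|α₁ − α₂|·ΔT = 14.9×10⁻⁶ × 117 = 0.001743.
1/(A₁E₁) + 1/(A₂E₂) = 1/(1000×196×10³) + 1/(1100×45×10³) = 2.53×10⁻⁸ N⁻¹.
P = 0.001743 / 2.53×10⁻⁸ = 68890 N = 68.89 kN.
σ_{steel} = P/A₁ = 68890/1000 = 68.89 MPa, compressive.

σ ≈ 68.9 MPa (compressive)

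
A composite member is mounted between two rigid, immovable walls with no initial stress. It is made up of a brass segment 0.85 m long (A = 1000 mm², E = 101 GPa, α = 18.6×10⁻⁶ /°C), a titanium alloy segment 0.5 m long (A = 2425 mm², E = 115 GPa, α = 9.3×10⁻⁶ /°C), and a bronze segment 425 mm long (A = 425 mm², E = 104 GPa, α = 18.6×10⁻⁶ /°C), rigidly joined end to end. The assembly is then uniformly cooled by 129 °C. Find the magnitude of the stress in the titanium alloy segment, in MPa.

With the walls removed the bar would change length by δ_free = Σ αᵢΔT Lᵢ = 18.6×10⁻⁶×129×850 + 9.3×10⁻⁶×129×500 + 18.6×10⁻⁶×129×425 = 3.659 mm.
The rigid supports impose zero overall length change; the single axial force P common to all segments must satisfy P Σ Lᵢ/(AᵢEᵢ) = δ_free.
Σ Lᵢ/(AᵢEᵢ) = 850/(1000×101×10³) + 500/(2425×115×10³) + 425/(425×104×10³) = 1.982×10⁻⁵ mm/N.
Hence P = δ_free / Σ(L/AE) = 3.659/1.982×10⁻⁵ = 184.6 kN (tensile).
σ_{titanium alloy} = P / A = 184600 / 2425 = 76.11 MPa.

σ ≈ 76.1 MPa (tensile)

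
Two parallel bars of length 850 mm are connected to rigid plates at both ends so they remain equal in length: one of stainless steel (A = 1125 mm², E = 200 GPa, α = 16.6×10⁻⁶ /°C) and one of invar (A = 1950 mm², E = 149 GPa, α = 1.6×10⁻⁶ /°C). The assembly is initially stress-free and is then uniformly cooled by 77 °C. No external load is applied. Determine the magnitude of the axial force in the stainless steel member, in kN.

Equilibrium of a rigid end plate with no external load gives equal and opposite internal forces ±P in the two members. Since α_{stainless steel} > α_{invar}, cooling drives the stainless steel into tension and the invar into compression.
Equating the net (thermal + elastic) strains gives |α₁ − α₂|·ΔT = P·[1/(A₁E₁) + 1/(A₂E₂)].
|α₁ − α₂|·ΔT = 15×10⁻⁶ × 77 = 0.001155.
1/(A₁E₁) + 1/(A₂E₂) = 1/(1125×200×10³) + 1/(1950×149×10³) = 7.886×10⁻⁹ N⁻¹.
P = 0.001155 / 7.886×10⁻⁹ = 146500 N = 146.5 kN.

P ≈ 146 kN (tensile in the stainless steel)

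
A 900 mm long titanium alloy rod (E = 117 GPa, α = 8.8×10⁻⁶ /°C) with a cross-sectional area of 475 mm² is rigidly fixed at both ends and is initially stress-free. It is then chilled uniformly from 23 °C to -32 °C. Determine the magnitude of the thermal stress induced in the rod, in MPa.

Because both ends are immovable the net strain is zero, and the suppressed thermal strain is αΔT = 8.8×10⁻⁶ × 55 = 484×10⁻⁶.
The stress required to suppress this strain is σ = Eε = 117×10³ × 484×10⁻⁶ = 56.63 MPa, tensile since the rod is trying to contract.

σ ≈ 56.6 MPa (tensile)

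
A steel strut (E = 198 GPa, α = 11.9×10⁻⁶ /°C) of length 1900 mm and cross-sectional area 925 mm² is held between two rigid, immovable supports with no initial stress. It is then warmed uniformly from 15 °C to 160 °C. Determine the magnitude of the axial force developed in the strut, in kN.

With zero net strain, σ = E·αΔT = 198 GPa × 11.9×10⁻⁶ × 145 = 341.6 MPa.
Then P = σA = 341.6 × 925 mm² = 316 kN, compressive.

P ≈ 316 kN (compressive)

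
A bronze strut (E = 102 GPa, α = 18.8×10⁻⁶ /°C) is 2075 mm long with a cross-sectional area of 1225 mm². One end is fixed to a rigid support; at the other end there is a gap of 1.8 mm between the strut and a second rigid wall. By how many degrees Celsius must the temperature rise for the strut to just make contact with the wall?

Contact occurs when the free expansion equals the gap: αΔT L = 1.8 mm.
So ΔT = g/(αL) = 1.8/(18.8×10⁻⁶ × 2075) = 46.14 °C.

ΔT ≈ 46.1 °C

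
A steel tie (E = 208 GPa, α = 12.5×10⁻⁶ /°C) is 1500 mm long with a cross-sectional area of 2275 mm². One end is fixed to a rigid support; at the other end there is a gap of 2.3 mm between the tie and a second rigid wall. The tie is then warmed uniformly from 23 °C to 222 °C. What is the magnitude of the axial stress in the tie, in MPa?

σ ≈ 198 MPa (compressive)

Free thermal elongation = αΔT L = 12.5×10⁻⁶ × 199 × 1500 = 3.731 mm.
The gap closes (δ_free > 2.3 mm) and the wall then resists a further 3.731 − 2.3 = 1.431 mm of expansion.
Compatibility: PL/(AE) = 1.431 mm, so σ = P/A = E × (1.431/1500) = 198.5 MPa.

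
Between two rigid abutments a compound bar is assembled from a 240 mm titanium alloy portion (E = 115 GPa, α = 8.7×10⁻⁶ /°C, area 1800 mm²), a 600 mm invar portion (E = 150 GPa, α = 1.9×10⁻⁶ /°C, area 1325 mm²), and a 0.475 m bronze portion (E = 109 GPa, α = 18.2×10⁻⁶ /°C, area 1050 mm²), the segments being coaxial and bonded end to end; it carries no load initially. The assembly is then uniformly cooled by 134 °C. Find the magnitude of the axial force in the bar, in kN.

P ≈ 191 kN (tensile)

With the walls removed the bar would change length by δ_free = Σ αᵢΔT Lᵢ = 8.7×10⁻⁶×134×240 + 1.9×10⁻⁶×134×600 + 18.2×10⁻⁶×134×475 = 1.591 mm.
Since the ends are fixed, an axial force P builds up, equal in every segment, with P · Σ Lᵢ/(AᵢEᵢ) = δ_free.
Σ Lᵢ/(AᵢEᵢ) = 240/(1800×115×10³) + 600/(1325×150×10³) + 475/(1050×109×10³) = 8.329×10⁻⁶ mm/N.
P = 1.591 / 8.329×10⁻⁶ = 191000 N = 191 kN, tensile.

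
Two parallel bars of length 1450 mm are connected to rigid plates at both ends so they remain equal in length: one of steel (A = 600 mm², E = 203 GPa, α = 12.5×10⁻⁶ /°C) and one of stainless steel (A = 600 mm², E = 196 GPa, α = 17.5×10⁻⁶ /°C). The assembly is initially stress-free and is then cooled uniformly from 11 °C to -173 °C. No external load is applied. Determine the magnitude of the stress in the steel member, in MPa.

Both members must finish at the same length. With the larger α, the stainless steel tends to over-contract; the plates restrain it, putting the stainless steel in tension and the steel in compression. With no external load the two internal forces are equal and opposite, magnitude P.
Compatibility of the two members (thermal + elastic change equal): (α₁ − α₂)ΔT = P·[1/(A₁E₁) + 1/(A₂E₂)].
|α₁ − α₂|·ΔT = 5×10⁻⁶ × 184 = 0.00092.
1/(A₁E₁) + 1/(A₂E₂) = 1/(600×203×10³) + 1/(600×196×10³) = 1.671×10⁻⁸ N⁻¹.
So P = 0.00092 / 1.671×10⁻⁸ = 55.05 kN.
σ_{steel} = P/A₁ = 55050/600 = 91.74 MPa, compressive.

σ ≈ 91.7 MPa (compressive)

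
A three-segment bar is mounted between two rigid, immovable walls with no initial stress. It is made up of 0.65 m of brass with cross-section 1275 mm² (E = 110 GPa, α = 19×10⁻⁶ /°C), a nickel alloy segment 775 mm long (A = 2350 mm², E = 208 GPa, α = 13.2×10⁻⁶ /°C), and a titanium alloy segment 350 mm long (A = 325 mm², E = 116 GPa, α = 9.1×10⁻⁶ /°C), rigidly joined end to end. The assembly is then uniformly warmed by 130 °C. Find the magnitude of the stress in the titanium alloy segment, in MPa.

Free thermal expansion of the whole bar: Σ αᵢΔT Lᵢ = 19×10⁻⁶×130×650 + 13.2×10⁻⁶×130×775 + 9.1×10⁻⁶×130×350 = 3.349 mm.
Since the ends are fixed, an axial force P builds up, equal in every segment, with P · Σ Lᵢ/(AᵢEᵢ) = δ_free.
The series flexibility is Σ Lᵢ/(AᵢEᵢ) = 650/(1275×110×10³) + 775/(2350×208×10³) + 350/(325×116×10³) = 1.55×10⁻⁵ mm/N.
So P = 3.349 / 1.55×10⁻⁵ = 216 kN, compressive.
σ_{titanium alloy} = P / A = 216000 / 325 = 664.7 MPa.

σ ≈ 665 MPa (compressive)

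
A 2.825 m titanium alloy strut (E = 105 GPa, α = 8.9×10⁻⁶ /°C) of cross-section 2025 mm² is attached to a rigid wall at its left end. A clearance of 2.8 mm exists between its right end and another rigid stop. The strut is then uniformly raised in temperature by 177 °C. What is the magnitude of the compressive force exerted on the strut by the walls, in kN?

P ≈ 124 kN

Unrestrained expansion: δ_free = αΔT L = 8.9×10⁻⁶ × 177 × 2825 = 4.45 mm.
This exceeds the 2.8 mm gap, so the wall pushes back. The portion of expansion that must be recovered elastically is δ_free − gap = 4.45 − 2.8 = 1.65 mm.
Compatibility: PL/(AE) = 1.65 mm, so σ = P/A = E × (1.65/2825) = 61.34 MPa.
Force on the wall = σA = 61.34 × 2025 mm² = 124.2 kN.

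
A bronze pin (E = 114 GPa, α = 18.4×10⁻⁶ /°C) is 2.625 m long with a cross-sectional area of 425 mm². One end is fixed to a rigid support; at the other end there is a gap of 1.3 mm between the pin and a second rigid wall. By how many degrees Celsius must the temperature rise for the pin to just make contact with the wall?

ΔT ≈ 26.9 °C

The gap closes when αΔT L = 1.3 mm, since the pin is still unstressed at that instant.
ΔT = 1.3 / (18.4×10⁻⁶ × 2625) = 26.92 °C.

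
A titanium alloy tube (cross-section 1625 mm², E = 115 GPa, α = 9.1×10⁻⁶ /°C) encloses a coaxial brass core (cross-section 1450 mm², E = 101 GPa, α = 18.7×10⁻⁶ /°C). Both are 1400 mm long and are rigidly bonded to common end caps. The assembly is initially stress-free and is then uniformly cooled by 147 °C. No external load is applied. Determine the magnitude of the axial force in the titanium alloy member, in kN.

The brass has the larger α, so on cooling it would change length more than the titanium alloy if both were free. The rigid plates force a common final length, so the brass is put into tension and the titanium alloy into compression, with equal and opposite forces P (no external load).
Compatibility of the two members (thermal + elastic change equal): (α₁ − α₂)ΔT = P·[1/(A₁E₁) + 1/(A₂E₂)].
|α₁ − α₂|·ΔT = 9.6×10⁻⁶ × 147 = 0.001411.
1/(A₁E₁) + 1/(A₂E₂) = 1/(1625×115×10³) + 1/(1450×101×10³) = 1.218×10⁻⁸ N⁻¹.
So P = 0.001411 / 1.218×10⁻⁸ = 115.9 kN.

P ≈ 116 kN (compressive in the titanium alloy)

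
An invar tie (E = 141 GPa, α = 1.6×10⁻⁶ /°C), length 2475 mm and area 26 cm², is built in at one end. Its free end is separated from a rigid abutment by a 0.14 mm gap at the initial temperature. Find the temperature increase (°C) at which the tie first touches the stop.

Contact occurs when the free expansion equals the gap: αΔT L = 0.14 mm.
ΔT = 0.14 / (1.6×10⁻⁶ × 2475) = 35.35 °C.

ΔT ≈ 35.4 °C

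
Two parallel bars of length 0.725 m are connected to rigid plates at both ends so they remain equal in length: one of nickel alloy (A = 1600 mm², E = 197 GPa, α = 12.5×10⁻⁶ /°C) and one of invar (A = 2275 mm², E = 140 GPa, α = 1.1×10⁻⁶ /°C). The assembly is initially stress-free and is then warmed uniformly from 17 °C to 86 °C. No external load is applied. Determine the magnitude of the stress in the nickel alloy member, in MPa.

σ ≈ 77.9 MPa (compressive)

The nickel alloy has the larger α, so on heating it would change length more than the invar if both were free. The rigid plates force a common final length, so the nickel alloy is put into compression and the invar into tension, with equal and opposite forces P (no external load).
Setting the final lengths equal and cancelling L: (α₁ − α₂)ΔT = P/(A₁E₁) + P/(A₂E₂).
|α₁ − α₂|·ΔT = 11.4×10⁻⁶ × 69 = 0.0007866.
1/(A₁E₁) + 1/(A₂E₂) = 1/(1600×197×10³) + 1/(2275×140×10³) = 6.312×10⁻⁹ N⁻¹.
P = 0.0007866 / 6.312×10⁻⁹ = 124600 N = 124.6 kN.
σ_{nickel alloy} = P/A₁ = 124600/1600 = 77.88 MPa, compressive.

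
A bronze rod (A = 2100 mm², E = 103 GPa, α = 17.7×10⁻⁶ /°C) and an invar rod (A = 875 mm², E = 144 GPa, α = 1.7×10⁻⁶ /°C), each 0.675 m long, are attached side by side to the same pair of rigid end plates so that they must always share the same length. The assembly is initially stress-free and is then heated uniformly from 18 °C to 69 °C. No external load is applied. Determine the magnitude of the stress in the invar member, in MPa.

Equilibrium of a rigid end plate with no external load gives equal and opposite internal forces ±P in the two members. Since α_{bronze} > α_{invar}, heating drives the bronze into compression and the invar into tension.
Compatibility of the two members (thermal + elastic change equal): (α₁ − α₂)ΔT = P·[1/(A₁E₁) + 1/(A₂E₂)].
|α₁ − α₂|·ΔT = 16×10⁻⁶ × 51 = 0.000816.
1/(A₁E₁) + 1/(A₂E₂) = 1/(2100×103×10³) + 1/(875×144×10³) = 1.256×10⁻⁸ N⁻¹.
So P = 0.000816 / 1.256×10⁻⁸ = 64.97 kN.
σ_{invar} = P/A₂ = 64970/875 = 74.25 MPa, tensile.

σ ≈ 74.3 MPa (tensile)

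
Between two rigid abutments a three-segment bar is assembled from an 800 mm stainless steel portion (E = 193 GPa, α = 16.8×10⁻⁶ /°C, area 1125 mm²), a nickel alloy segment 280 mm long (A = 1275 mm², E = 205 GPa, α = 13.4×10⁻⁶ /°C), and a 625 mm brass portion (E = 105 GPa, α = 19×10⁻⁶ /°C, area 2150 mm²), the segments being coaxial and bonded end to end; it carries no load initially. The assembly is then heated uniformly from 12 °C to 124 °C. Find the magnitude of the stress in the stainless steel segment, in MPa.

With the walls removed the bar would change length by δ_free = Σ αᵢΔT Lᵢ = 16.8×10⁻⁶×112×800 + 13.4×10⁻⁶×112×280 + 19×10⁻⁶×112×625 = 3.256 mm.
The walls prevent any net length change, so an axial force P (same in every segment) develops. Compatibility: P · Σ Lᵢ/(AᵢEᵢ) = δ_free.
Σ Lᵢ/(AᵢEᵢ) = 800/(1125×193×10³) + 280/(1275×205×10³) + 625/(2150×105×10³) = 7.524×10⁻⁶ mm/N.
Hence P = δ_free / Σ(L/AE) = 3.256/7.524×10⁻⁶ = 432.7 kN (compressive).
σ_{stainless steel} = P / A = 432700 / 1125 = 384.6 MPa.

σ ≈ 385 MPa (compressive)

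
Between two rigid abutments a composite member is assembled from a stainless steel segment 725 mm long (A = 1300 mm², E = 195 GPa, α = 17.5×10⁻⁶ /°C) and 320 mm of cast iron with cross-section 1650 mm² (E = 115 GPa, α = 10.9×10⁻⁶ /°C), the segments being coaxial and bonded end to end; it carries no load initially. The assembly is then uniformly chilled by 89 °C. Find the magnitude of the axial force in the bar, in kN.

P ≈ 317 kN (tensile)

With the walls removed the bar would change length by δ_free = Σ αᵢΔT Lᵢ = 17.5×10⁻⁶×89×725 + 10.9×10⁻⁶×89×320 = 1.44 mm.
The rigid supports impose zero overall length change; the single axial force P common to all segments must satisfy P Σ Lᵢ/(AᵢEᵢ) = δ_free.
Σ Lᵢ/(AᵢEᵢ) = 725/(1300×195×10³) + 320/(1650×115×10³) = 4.546×10⁻⁶ mm/N.
So P = 1.44 / 4.546×10⁻⁶ = 316.7 kN, tensile.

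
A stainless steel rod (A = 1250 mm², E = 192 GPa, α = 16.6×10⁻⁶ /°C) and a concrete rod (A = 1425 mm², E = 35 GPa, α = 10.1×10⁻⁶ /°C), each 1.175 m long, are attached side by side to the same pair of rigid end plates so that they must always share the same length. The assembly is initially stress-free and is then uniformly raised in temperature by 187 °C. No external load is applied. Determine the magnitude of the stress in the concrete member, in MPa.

σ ≈ 35.2 MPa (tensile)

Both members must finish at the same length. With the larger α, the stainless steel tends to over-expand; the plates restrain it, putting the stainless steel in compression and the concrete in tension. With no external load the two internal forces are equal and opposite, magnitude P.
Setting the final lengths equal and cancelling L: (α₁ − α₂)ΔT = P/(A₁E₁) + P/(A₂E₂).
|α₁ − α₂|·ΔT = 6.5×10⁻⁶ × 187 = 0.001216.
1/(A₁E₁) + 1/(A₂E₂) = 1/(1250×192×10³) + 1/(1425×35×10³) = 2.422×10⁻⁸ N⁻¹.
So P = 0.001216 / 2.422×10⁻⁸ = 50.19 kN.
σ_{concrete} = P/A₂ = 50190/1425 = 35.22 MPa, tensile.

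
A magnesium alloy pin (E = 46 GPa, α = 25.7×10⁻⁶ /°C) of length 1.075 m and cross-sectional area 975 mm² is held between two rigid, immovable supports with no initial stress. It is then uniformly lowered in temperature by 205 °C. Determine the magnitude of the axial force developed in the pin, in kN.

With zero net strain, σ = E·αΔT = 46 GPa × 25.7×10⁻⁶ × 205 = 242.4 MPa.
P = AEαΔT = 975 × 46×10³ × 25.7×10⁻⁶ × 205 = 236.3 kN (tensile).

P ≈ 236 kN (tensile)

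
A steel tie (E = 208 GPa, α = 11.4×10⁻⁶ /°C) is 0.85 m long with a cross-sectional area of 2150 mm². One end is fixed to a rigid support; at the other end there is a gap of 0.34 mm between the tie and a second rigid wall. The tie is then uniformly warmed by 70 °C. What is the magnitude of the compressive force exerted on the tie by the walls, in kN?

P ≈ 178 kN

Free thermal elongation = αΔT L = 11.4×10⁻⁶ × 70 × 850 = 0.6783 mm.
This exceeds the 0.34 mm gap, so the wall pushes back. The portion of expansion that must be recovered elastically is δ_free − gap = 0.6783 − 0.34 = 0.3383 mm.
So σ = E(δ_free − g)/L = 208×10³ × 0.3383/850 = 82.78 MPa.
Force on the wall = σA = 82.78 × 2150 mm² = 178 kN.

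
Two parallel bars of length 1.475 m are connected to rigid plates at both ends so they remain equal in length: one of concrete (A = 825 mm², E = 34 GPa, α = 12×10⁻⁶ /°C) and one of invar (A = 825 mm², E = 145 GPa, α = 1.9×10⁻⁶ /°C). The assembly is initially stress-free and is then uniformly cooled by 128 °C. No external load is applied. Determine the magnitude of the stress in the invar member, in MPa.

σ ≈ 35.6 MPa (compressive)

The concrete has the larger α, so on cooling it would change length more than the invar if both were free. The rigid plates force a common final length, so the concrete is put into tension and the invar into compression, with equal and opposite forces P (no external load).
Setting the final lengths equal and cancelling L: (α₁ − α₂)ΔT = P/(A₁E₁) + P/(A₂E₂).
|α₁ − α₂|·ΔT = 10.1×10⁻⁶ × 128 = 0.001293.
1/(A₁E₁) + 1/(A₂E₂) = 1/(825×34×10³) + 1/(825×145×10³) = 4.401×10⁻⁸ N⁻¹.
So P = 0.001293 / 4.401×10⁻⁸ = 29.38 kN.
σ_{invar} = P/A₂ = 29380/825 = 35.61 MPa, compressive.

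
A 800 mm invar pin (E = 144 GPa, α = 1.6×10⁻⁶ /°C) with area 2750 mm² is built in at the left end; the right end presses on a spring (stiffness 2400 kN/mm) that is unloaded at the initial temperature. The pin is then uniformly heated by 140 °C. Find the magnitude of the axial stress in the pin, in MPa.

σ ≈ 26.7 MPa (compressive)

Free thermal expansion: δ_free = αΔT L = 1.6×10⁻⁶ × 140 × 800 = 0.1792 mm.
With a force P in the spring, the elastic change of the pin is PL/(AE) and that of the spring is P/k; compatibility requires their sum to equal δ_free.
P [ L/(AE) + 1/k ] = δ_free → P [ 800/(2750×144×10³) + 1/(2400×10³) ] = 0.1792.
P = 0.1792 / 2.437×10⁻⁶ = 73540 N.
σ = P/A = 73540/2750 = 26.74 MPa.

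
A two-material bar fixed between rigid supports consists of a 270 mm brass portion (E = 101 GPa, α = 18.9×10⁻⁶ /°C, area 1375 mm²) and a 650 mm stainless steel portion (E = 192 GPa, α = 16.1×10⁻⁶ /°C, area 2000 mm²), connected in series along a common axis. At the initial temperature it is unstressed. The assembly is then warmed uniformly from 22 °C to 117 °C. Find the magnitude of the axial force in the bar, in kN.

P ≈ 407 kN (compressive)

If the supports were absent, the total length change would be Σ αᵢΔT Lᵢ = 18.9×10⁻⁶×95×270 + 16.1×10⁻⁶×95×650 = 1.479 mm.
Since the ends are fixed, an axial force P builds up, equal in every segment, with P · Σ Lᵢ/(AᵢEᵢ) = δ_free.
The series flexibility is Σ Lᵢ/(AᵢEᵢ) = 270/(1375×101×10³) + 650/(2000×192×10³) = 3.637×10⁻⁶ mm/N.
P = 1.479 / 3.637×10⁻⁶ = 406700 N = 406.7 kN, compressive.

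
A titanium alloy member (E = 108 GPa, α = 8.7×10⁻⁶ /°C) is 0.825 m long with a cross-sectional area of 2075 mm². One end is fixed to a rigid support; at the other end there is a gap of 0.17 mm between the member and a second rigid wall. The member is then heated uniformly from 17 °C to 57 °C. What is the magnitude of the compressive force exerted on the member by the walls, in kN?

Unrestrained expansion: δ_free = αΔT L = 8.7×10⁻⁶ × 40 × 825 = 0.2871 mm.
This exceeds the 0.17 mm gap, so the wall pushes back. The portion of expansion that must be recovered elastically is δ_free − gap = 0.2871 − 0.17 = 0.1171 mm.
That suppressed elongation corresponds to σ = E·Δ/L = 108×10³ × 0.1171/825 = 15.33 MPa.
Force on the wall = σA = 15.33 × 2075 mm² = 31.81 kN.

P ≈ 31.8 kN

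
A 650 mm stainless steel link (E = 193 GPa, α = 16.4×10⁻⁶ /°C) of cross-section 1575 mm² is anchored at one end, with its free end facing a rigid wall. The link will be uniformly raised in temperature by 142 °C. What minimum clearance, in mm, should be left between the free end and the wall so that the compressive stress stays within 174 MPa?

Free expansion if unrestrained: δ_free = αΔT L = 16.4×10⁻⁶ × 142 × 650 = 1.514 mm.
A stress of 174 MPa corresponds to the wall pushing the link back by σL/E = 174×650/(193×10³) = 0.586 mm.
The gap must absorb the remainder: g_min = 1.514 − 0.586 = 0.9277 mm.

g ≈ 0.928 mm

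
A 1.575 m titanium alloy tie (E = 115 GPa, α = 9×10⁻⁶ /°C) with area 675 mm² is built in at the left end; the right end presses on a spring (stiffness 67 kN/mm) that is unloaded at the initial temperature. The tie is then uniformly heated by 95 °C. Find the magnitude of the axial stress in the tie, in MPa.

σ ≈ 56.7 MPa (compressive)

If the spring were absent the tie would lengthen by αΔT L = 9×10⁻⁶ × 95 × 1575 = 1.347 mm.
Let P be the compressive force at the spring. The tie shortens elastically by PL/(AE) and the spring compresses by P/k; together these equal δ_free.
So P = δ_free / [L/(AE) + 1/k] = 1.347 / [ 1575/(675×115×10³) + 1/(67×10³) ].
P = 1.347 / 3.522×10⁻⁵ = 38240 N.
σ = P/A = 38240/675 = 56.65 MPa.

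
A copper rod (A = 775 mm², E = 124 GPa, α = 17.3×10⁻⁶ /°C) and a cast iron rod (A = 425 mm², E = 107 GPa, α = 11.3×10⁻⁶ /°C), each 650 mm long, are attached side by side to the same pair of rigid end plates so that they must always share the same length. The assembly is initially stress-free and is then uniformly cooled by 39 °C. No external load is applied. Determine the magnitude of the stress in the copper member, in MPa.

σ ≈ 9.32 MPa (tensile)

The copper has the larger α, so on cooling it would change length more than the cast iron if both were free. The rigid plates force a common final length, so the copper is put into tension and the cast iron into compression, with equal and opposite forces P (no external load).
Equating the net (thermal + elastic) strains gives |α₁ − α₂|·ΔT = P·[1/(A₁E₁) + 1/(A₂E₂)].
|α₁ − α₂|·ΔT = 6×10⁻⁶ × 39 = 0.000234.
1/(A₁E₁) + 1/(A₂E₂) = 1/(775×124×10³) + 1/(425×107×10³) = 3.24×10⁻⁸ N⁻¹.
P = 0.000234 / 3.24×10⁻⁸ = 7223 N = 7.223 kN.
σ_{copper} = P/A₁ = 7223/775 = 9.32 MPa, tensile.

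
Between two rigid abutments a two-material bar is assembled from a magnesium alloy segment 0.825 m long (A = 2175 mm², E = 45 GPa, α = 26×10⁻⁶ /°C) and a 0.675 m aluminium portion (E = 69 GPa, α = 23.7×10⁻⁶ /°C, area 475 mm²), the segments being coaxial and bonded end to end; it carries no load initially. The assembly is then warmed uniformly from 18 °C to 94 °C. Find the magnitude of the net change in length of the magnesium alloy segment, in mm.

Free thermal expansion of the whole bar: Σ αᵢΔT Lᵢ = 26×10⁻⁶×76×825 + 23.7×10⁻⁶×76×675 = 2.846 mm.
The rigid supports impose zero overall length change; the single axial force P common to all segments must satisfy P Σ Lᵢ/(AᵢEᵢ) = δ_free.
The series flexibility is Σ Lᵢ/(AᵢEᵢ) = 825/(2175×45×10³) + 675/(475×69×10³) = 2.902×10⁻⁵ mm/N.
So P = 2.846 / 2.902×10⁻⁵ = 98.06 kN, compressive.
For the magnesium alloy segment, free thermal change = 26×10⁻⁶×76×825 = 1.63 mm and elastic change from P = 98060×825/(2175×45×10³) = 0.8265 mm; these oppose, so the net change is 0.804 mm (segment lengthens).

|ΔL| ≈ 0.804 mm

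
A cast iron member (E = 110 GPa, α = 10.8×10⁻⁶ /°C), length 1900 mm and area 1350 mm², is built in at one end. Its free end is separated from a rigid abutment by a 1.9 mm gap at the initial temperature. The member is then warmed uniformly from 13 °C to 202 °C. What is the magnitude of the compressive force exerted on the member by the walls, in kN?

If the wall were absent the member would grow by αΔT L = 10.8×10⁻⁶ × 189 × 1900 = 3.878 mm.
The gap closes (δ_free > 1.9 mm) and the wall then resists a further 3.878 − 1.9 = 1.978 mm of expansion.
So σ = E(δ_free − g)/L = 110×10³ × 1.978/1900 = 114.5 MPa.
P = σA = 114.5 × 1350 = 154.6 kN.

P ≈ 155 kN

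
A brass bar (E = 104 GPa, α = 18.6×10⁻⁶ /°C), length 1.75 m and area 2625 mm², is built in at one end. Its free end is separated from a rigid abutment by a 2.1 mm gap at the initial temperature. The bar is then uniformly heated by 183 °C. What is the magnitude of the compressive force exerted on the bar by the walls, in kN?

P ≈ 602 kN

Free thermal elongation = αΔT L = 18.6×10⁻⁶ × 183 × 1750 = 5.957 mm.
The gap closes (δ_free > 2.1 mm) and the wall then resists a further 5.957 − 2.1 = 3.857 mm of expansion.
So σ = E(δ_free − g)/L = 104×10³ × 3.857/1750 = 229.2 MPa.
P = σA = 229.2 × 2625 = 601.6 kN.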